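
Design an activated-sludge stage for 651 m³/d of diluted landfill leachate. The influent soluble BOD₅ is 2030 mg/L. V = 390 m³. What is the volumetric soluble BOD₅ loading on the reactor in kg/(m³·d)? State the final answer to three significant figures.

L_v ≈ 3.39 kg soluble BOD₅/(m³·d)

Applied soluble BOD₅ load per unit volume = Q·S₀/V = (651 × 2030/1000)/390.0 = 3.389 kg soluble BOD₅·m⁻³·d⁻¹.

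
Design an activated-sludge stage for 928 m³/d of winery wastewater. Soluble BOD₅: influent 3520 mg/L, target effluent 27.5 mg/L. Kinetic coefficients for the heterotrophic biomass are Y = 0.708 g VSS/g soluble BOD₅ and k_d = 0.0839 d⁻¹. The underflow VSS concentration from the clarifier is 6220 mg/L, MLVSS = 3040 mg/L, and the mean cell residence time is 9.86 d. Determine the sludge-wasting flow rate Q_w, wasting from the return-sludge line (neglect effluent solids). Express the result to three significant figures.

Q_w ≈ 202 m³/d

Steady-state biomass mass balance: V·X·(1 + k_d·θ_c) = Y·Q·(S₀ − S)·θ_c, so V = 0.708 × 928 × (3520 − 27.5) × 9.86 / [3040 × (1 + 0.0839 × 9.86)] = 2.26×10^7 / 5555 = 4073 m³.
Q_w = (V·X)/(θ_c X_r) = 4073 × 3040 / (9.86 × 6220) = 201.9 m³/d.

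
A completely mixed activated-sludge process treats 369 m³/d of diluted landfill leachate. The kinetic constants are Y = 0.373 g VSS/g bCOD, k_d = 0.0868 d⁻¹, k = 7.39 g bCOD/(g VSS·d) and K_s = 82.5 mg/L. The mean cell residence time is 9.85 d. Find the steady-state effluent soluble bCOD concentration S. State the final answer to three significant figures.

S ≈ 6.05 mg/L

From the Monod/SRT balance for a CMAS, S = K_s·(1+k_d θ_c)/[θ_c·(Y k − k_d) − 1] = 82.5 × (1 + 0.0868 × 9.85) / [9.85 × (0.373 × 7.39 − 0.0868) − 1] = 153.0 / 25.30 = 6.050 mg/L.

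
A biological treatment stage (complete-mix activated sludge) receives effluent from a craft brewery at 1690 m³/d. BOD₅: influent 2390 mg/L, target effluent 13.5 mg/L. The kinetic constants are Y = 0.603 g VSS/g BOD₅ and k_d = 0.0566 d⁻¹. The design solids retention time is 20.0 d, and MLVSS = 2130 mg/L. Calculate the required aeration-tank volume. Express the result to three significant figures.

Rearranging the biomass balance for a CMAS with decay, V = Y·Q·ΔS·θ_c / [X·(1+k_d θ_c)] = 0.603 × 1690 × (2390 − 13.5) × 20.0 / [2130 × (1 + 0.0566 × 20.0)] = 4.84×10^7 / 4541 = 10666 m³.

V ≈ 10700 m³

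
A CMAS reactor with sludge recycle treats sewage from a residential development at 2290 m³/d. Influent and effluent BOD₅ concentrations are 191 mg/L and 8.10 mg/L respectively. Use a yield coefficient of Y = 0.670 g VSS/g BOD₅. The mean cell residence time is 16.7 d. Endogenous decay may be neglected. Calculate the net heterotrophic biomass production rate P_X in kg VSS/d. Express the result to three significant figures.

P_X ≈ 281 kg VSS/d

No decay correction is needed, so Y_obs = Y = 0.670.
ΔS = 191 − 8.10 = 182.9 mg/L, so the substrate removal rate is 2290 × 182.9/1000 = 418.8 kg BOD₅/d.
Net biomass production P_X = Y_obs × Q·(S₀ − S) = 0.6700 × 418.8 = 280.6 kg VSS/d.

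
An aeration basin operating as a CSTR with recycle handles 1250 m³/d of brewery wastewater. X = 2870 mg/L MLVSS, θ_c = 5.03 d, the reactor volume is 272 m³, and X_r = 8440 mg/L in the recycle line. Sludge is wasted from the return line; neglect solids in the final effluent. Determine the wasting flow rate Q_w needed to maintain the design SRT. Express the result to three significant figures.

Q_w ≈ 18.4 m³/d

Wasting from the return line (neglecting effluent solids): Q_w = V·X / (θ_c·X_r) = 272.0 × 2870 / (5.03 × 8440) = 18.39 m³/d.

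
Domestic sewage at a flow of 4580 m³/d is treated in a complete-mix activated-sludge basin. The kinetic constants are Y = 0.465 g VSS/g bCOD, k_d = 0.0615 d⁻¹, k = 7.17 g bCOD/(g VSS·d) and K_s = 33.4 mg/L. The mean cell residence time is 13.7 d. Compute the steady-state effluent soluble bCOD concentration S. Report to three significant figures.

S ≈ 1.40 mg/L

From the Monod/SRT balance for a CMAS, S = K_s·(1+k_d θ_c)/[θ_c·(Y k − k_d) − 1] = 33.4 × (1 + 0.0615 × 13.7) / [13.7 × (0.465 × 7.17 − 0.0615) − 1] = 61.54 / 43.83 = 1.404 mg/L.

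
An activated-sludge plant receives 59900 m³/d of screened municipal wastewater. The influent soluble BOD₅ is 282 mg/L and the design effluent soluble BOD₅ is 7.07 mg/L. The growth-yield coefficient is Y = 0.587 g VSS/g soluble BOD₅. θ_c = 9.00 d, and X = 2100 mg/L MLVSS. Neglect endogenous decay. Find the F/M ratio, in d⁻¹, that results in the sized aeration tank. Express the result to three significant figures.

Biomass mass balance (decay neglected): V·X = Y·Q·(S₀ − S)·θ_c, so V = 0.587 × 59900 × (282 − 7.07) × 9.00 / 2100 = 41430 m³.
Food-to-microorganism ratio F/M = Q S₀ / (V X) = 59900 × 282 / (41430 × 2100) = 0.1942 d⁻¹.

F/M ≈ 0.194 d⁻¹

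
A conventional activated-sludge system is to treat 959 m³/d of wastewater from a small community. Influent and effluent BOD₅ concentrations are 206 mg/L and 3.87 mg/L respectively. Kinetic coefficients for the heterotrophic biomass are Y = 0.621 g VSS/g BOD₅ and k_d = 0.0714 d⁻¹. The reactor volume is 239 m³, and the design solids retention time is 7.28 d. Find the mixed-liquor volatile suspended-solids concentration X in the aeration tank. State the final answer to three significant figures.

Solving the biomass balance for X: X = Y Q (S₀−S) θ_c / [V (1+k_d θ_c)] = 0.621 × 959 × (206 − 3.87) × 7.28 / [239 × (1 + 0.0714 × 7.28)] = 2413 mg/L.

X ≈ 2410 mg/L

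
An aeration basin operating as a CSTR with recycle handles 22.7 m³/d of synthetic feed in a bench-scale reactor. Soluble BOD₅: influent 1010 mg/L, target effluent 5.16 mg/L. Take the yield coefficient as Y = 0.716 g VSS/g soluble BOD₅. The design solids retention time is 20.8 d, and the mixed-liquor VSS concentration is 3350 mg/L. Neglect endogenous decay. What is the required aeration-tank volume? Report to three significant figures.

V ≈ 101 m³

V·X = Y·Q·ΔS·θ_c gives V = 0.716 × 22.7 × (1010 − 5.16) × 20.8 / 3350 = 101.4 m³.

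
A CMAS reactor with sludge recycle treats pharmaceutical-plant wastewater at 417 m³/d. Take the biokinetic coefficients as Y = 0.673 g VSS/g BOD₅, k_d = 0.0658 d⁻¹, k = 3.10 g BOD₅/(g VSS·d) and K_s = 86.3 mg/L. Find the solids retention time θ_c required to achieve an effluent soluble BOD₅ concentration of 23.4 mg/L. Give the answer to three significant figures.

θ_c ≈ 2.64 d

From 1/θ_c = Y·k·S/(K_s + S) − k_d: Y·k·S/(K_s+S) = 0.673 × 3.10 × 23.4 / (86.3 + 23.4) = 0.4450 d⁻¹.
Then 1/θ_c = μ − k_d = 0.4450 − 0.0658 = 0.3792 d⁻¹, giving θ_c = 2.637 d.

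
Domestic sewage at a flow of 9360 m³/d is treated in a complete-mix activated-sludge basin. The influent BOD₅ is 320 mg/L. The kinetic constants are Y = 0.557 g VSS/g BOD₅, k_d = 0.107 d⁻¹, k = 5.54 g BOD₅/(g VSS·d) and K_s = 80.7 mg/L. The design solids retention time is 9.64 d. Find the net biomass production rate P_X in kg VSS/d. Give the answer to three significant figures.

P_X ≈ 806 kg VSS/d

Effluent substrate depends only on kinetics and SRT: S = K_s(1 + k_d θ_c) / [θ_c(Yk − k_d) − 1] = 80.7 × (1 + 0.107 × 9.64) / [9.64 × (0.557 × 5.54 − 0.107) − 1] = 163.9 / 27.72 = 5.915 mg/L.
Observed yield with endogenous decay: Y_obs = Y / (1 + k_d·θ_c) = 0.557 / (1 + 0.107 × 9.64) = 0.557 / 2.031 = 0.2742 g VSS/g BOD₅.
Mass of BOD₅ removed per day: Q(S₀ − S) = 9360 × 314.1 g/m³ = 2940 kg/d.
So the net sludge growth is P_X = 0.2742 × 2940 = 806.0 kg VSS/d.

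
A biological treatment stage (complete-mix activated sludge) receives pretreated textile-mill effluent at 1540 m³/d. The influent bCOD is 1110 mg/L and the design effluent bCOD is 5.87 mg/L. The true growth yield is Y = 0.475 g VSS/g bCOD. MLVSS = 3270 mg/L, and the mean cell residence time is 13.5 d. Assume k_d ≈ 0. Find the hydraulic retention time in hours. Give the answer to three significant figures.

V·X = Y·Q·ΔS·θ_c gives V = 0.475 × 1540 × (1110 − 5.87) × 13.5 / 3270 = 3334 m³.
Hydraulic retention time τ = V/Q = 3334 / 1540 = 2.165 d = 51.97 h.

τ ≈ 52.0 h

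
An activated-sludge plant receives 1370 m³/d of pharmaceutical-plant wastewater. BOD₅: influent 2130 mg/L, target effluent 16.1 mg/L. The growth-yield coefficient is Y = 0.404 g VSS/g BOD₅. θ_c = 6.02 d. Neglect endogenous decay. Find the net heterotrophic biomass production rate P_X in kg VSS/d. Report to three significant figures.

P_X ≈ 1170 kg VSS/d

With endogenous decay neglected, the observed yield equals the true yield: Y_obs = Y = 0.404 g VSS/g BOD₅.
Q·(S₀ − S) = 1370 × (2130 − 16.1) × 10⁻³ = 2896 kg/d removed.
Net biomass production P_X = Y_obs × Q·(S₀ − S) = 0.4040 × 2896 = 1170 kg VSS/d.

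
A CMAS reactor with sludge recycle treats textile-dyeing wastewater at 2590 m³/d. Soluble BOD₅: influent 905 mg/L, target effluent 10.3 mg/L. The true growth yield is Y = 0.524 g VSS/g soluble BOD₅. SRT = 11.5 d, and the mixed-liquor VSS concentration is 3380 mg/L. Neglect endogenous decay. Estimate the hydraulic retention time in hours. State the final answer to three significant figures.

Biomass mass balance (decay neglected): V·X = Y·Q·(S₀ − S)·θ_c, so V = 0.524 × 2590 × (905 − 10.3) × 11.5 / 3380 = 4131 m³.
τ = V/Q = 4131/2590 = 1.595 d, or 38.28 h.

τ ≈ 38.3 h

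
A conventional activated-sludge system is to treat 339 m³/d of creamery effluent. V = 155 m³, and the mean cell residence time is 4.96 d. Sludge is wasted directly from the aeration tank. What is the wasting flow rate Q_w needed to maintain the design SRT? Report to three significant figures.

With mixed-liquor wasting, θ_c = V/Q_w, so Q_w = V/θ_c = 155.0/4.96 = 31.25 m³/d.

Q_w ≈ 31.2 m³/d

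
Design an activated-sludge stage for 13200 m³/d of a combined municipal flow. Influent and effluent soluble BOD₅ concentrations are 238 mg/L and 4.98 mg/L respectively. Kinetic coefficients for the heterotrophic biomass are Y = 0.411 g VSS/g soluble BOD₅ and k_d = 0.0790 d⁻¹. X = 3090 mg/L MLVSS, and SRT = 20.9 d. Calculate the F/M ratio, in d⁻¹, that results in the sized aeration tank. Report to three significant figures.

F/M ≈ 0.315 d⁻¹

From the SRT design equation V = Y Q (S₀−S) θ_c / [X (1 + k_d θ_c)] = 0.411 × 13200 × (238 − 4.98) × 20.9 / [3090 × (1 + 0.0790 × 20.9)] = 2.64×10^7 / 8192 = 3225 m³.
Food-to-microorganism ratio F/M = Q S₀ / (V X) = 13200 × 238 / (3225 × 3090) = 0.3152 d⁻¹.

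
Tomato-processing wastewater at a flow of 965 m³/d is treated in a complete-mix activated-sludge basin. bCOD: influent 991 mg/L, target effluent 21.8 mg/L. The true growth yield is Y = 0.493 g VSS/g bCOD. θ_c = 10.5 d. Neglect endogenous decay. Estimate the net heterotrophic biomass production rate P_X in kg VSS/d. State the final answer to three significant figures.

P_X ≈ 461 kg VSS/d

Since k_d ≈ 0, Y_obs = Y = 0.493 g VSS/g bCOD.
ΔS = 991 − 21.8 = 969.2 mg/L, so the substrate removal rate is 965 × 969.2/1000 = 935.3 kg bCOD/d.
Net biomass production P_X = Y_obs × Q·(S₀ − S) = 0.4930 × 935.3 = 461.1 kg VSS/d.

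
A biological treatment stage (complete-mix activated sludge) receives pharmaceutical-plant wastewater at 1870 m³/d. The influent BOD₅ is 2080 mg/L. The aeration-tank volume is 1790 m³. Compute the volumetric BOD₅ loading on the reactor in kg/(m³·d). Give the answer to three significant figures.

L_v ≈ 2.17 kg BOD₅/(m³·d)

Volumetric loading L_v = Q·S₀ / V = 1870 × 2080 g/m³ / 1790 m³ = 2173 g/(m³·d) = 2.173 kg BOD₅/(m³·d).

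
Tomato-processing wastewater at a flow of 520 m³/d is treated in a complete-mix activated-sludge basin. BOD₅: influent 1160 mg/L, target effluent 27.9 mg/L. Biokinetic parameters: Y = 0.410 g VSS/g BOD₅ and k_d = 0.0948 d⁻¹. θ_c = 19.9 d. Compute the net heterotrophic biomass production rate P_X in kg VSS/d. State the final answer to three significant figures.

Y_obs = Y / (1 + k_d θ_c) = 0.410 / (1 + 0.0948 × 19.9) = 0.410 / 2.887 = 0.1420.
Q·(S₀ − S) = 520 × (1160 − 27.9) × 10⁻³ = 588.7 kg/d removed.
So the net sludge growth is P_X = 0.1420 × 588.7 = 83.62 kg VSS/d.

P_X ≈ 83.6 kg VSS/d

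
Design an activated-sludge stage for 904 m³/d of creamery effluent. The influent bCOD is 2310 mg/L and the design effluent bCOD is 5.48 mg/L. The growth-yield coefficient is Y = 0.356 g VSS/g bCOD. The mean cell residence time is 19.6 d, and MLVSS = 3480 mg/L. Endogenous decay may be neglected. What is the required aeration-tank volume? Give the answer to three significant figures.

V ≈ 4180 m³

With k_d = 0 the design equation reduces to V = Y Q (S₀−S) θ_c / X = 0.356 × 904 × (2310 − 5.48) × 19.6 / 3480 = 4177 m³.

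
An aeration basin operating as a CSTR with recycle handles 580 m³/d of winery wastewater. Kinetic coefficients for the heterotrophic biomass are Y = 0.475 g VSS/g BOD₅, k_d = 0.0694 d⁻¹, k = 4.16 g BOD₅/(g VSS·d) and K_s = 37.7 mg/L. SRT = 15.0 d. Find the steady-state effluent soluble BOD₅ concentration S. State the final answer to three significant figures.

S ≈ 2.79 mg/L

Effluent substrate depends only on kinetics and SRT: S = K_s(1 + k_d θ_c) / [θ_c(Yk − k_d) − 1] = 37.7 × (1 + 0.0694 × 15.0) / [15.0 × (0.475 × 4.16 − 0.0694) − 1] = 76.95 / 27.60 = 2.788 mg/L.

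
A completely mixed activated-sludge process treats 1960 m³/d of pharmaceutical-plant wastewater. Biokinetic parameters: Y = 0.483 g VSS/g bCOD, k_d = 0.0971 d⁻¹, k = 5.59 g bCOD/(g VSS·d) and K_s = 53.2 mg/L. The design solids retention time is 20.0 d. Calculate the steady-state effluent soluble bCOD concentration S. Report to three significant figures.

S ≈ 3.07 mg/L

From the Monod/SRT balance for a CMAS, S = K_s·(1+k_d θ_c)/[θ_c·(Y k − k_d) − 1] = 53.2 × (1 + 0.0971 × 20.0) / [20.0 × (0.483 × 5.59 − 0.0971) − 1] = 156.5 / 51.06 = 3.065 mg/L.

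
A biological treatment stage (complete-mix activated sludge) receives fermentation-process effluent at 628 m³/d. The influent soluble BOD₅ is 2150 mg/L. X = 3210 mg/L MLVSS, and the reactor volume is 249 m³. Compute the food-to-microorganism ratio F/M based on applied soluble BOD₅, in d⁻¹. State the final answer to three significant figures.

F/M ≈ 1.69 d⁻¹

Food-to-microorganism ratio F/M = Q S₀ / (V X) = 628 × 2150 / (249.0 × 3210) = 1.689 d⁻¹.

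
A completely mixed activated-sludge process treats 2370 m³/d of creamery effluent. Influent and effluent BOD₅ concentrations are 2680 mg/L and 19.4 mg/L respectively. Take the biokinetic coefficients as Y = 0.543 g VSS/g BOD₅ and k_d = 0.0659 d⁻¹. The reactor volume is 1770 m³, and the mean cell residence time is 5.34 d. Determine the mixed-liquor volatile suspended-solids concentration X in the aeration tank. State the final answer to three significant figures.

X ≈ 7640 mg/L

Solving the biomass balance for X: X = Y Q (S₀−S) θ_c / [V (1+k_d θ_c)] = 0.543 × 2370 × (2680 − 19.4) × 5.34 / [1770 × (1 + 0.0659 × 5.34)] = 7641 mg/L.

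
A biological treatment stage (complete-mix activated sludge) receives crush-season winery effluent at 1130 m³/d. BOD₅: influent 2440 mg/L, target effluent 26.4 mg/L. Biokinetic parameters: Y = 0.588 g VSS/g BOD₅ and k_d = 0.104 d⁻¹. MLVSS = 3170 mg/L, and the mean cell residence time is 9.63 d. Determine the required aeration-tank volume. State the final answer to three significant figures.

V ≈ 2430 m³

Steady-state biomass mass balance: V·X·(1 + k_d·θ_c) = Y·Q·(S₀ − S)·θ_c, so V = 0.588 × 1130 × (2440 − 26.4) × 9.63 / [3170 × (1 + 0.104 × 9.63)] = 1.54×10^7 / 6345 = 2434 m³.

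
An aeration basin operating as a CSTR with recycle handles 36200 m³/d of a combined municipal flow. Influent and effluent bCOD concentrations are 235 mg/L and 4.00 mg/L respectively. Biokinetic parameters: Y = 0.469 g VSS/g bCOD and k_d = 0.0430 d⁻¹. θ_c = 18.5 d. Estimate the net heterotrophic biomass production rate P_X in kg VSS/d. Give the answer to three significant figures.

Y_obs = Y / (1 + k_d θ_c) = 0.469 / (1 + 0.0430 × 18.5) = 0.469 / 1.796 = 0.2612.
Mass of bCOD removed per day: Q(S₀ − S) = 36200 × 231.0 g/m³ = 8362 kg/d.
Biomass produced: P_X = Y_obs·Q·ΔS = 0.2612 × 8362 ≈ 2184 kg VSS/d.

P_X ≈ 2180 kg VSS/d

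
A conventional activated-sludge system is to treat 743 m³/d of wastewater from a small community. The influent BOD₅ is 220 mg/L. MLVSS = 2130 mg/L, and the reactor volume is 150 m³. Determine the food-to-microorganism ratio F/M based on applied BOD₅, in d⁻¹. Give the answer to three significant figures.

F/M ≈ 0.512 d⁻¹

F/M = applied load / biomass = Q·S₀/(V·X) = 743 × 220 / (150.0 × 2130) = 0.5116 d⁻¹.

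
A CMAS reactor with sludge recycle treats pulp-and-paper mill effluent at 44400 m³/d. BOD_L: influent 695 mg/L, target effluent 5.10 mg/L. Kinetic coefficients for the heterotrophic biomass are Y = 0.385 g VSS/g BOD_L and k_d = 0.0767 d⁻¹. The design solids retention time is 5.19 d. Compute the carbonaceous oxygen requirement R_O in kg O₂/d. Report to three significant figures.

Observed yield with endogenous decay: Y_obs = Y / (1 + k_d·θ_c) = 0.385 / (1 + 0.0767 × 5.19) = 0.385 / 1.398 = 0.2754 g VSS/g BOD_L.
Mass of BOD_L removed per day: Q(S₀ − S) = 44400 × 689.9 g/m³ = 30632 kg/d.
Net sludge production P_X = 0.2754 × 30632 = 8435 kg VSS/d.
R_O = Q·ΔS − 1.42 P_X = 30632 − 11978 = 18653 kg O₂/d.

R_O ≈ 18700 kg O₂/d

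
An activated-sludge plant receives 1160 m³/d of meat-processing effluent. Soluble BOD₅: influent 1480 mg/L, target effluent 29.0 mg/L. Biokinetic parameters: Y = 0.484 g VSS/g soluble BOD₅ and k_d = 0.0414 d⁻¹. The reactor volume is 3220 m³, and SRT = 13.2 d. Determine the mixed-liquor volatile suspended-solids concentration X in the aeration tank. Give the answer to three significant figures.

From V·X·(1 + k_d·θ_c) = Y·Q·(S₀ − S)·θ_c: X = 0.484 × 1160 × (1480 − 29.0) × 13.2 / [3220 × (1 + 0.0414 × 13.2)] = 2159 mg/L.

X ≈ 2160 mg/L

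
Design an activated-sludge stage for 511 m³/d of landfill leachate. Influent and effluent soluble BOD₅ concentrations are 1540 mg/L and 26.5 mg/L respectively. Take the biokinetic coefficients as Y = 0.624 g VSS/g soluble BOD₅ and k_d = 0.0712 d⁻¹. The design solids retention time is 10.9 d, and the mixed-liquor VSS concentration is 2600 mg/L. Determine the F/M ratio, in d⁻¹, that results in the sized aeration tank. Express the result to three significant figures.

F/M ≈ 0.266 d⁻¹

Steady-state biomass mass balance: V·X·(1 + k_d·θ_c) = Y·Q·(S₀ − S)·θ_c, so V = 0.624 × 511 × (1540 − 26.5) × 10.9 / [2600 × (1 + 0.0712 × 10.9)] = 5.26×10^6 / 4618 = 1139 m³.
F/M = Q·S₀ / (V·X) = 511 × 1540 / (1139 × 2600) = 0.2657 g soluble BOD₅·(g VSS·d)⁻¹.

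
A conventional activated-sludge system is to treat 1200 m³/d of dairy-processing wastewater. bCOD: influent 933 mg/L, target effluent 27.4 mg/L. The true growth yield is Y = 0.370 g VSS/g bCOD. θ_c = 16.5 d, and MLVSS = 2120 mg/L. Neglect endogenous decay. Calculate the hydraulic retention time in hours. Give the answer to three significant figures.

Biomass mass balance (decay neglected): V·X = Y·Q·(S₀ − S)·θ_c, so V = 0.370 × 1200 × (933 − 27.4) × 16.5 / 2120 = 3129 m³.
τ = V/Q = 3129/1200 = 2.608 d, or 62.59 h.

τ ≈ 62.6 h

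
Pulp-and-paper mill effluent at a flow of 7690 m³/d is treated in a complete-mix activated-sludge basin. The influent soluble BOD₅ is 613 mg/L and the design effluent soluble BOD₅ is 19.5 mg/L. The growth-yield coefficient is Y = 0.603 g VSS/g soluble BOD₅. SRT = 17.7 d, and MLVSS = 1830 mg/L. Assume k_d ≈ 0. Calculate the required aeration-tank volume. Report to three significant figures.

Biomass mass balance (decay neglected): V·X = Y·Q·(S₀ − S)·θ_c, so V = 0.603 × 7690 × (613 − 19.5) × 17.7 / 1830 = 26619 m³.

V ≈ 26600 m³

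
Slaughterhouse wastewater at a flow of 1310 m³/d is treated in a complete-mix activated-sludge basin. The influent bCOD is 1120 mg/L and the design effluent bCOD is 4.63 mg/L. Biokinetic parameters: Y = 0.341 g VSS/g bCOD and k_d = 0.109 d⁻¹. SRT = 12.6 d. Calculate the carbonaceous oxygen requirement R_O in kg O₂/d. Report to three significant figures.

The observed yield is Y_obs = Y/(1 + k_d·θ_c) = 0.341 / (1 + 0.109 × 12.6) = 0.341 / 2.373 = 0.1437 g VSS per g bCOD removed.
Q·(S₀ − S) = 1310 × (1120 − 4.63) × 10⁻³ = 1461 kg/d removed.
P_X = Y_obs·Q·(S₀ − S) = 0.1437 × 1461 = 209.9 kg VSS/d.
R_O = Q·(S₀ − S) − 1.42·P_X = 1461 − 1.42 × 209.9 = 1163 kg O₂/d.

R_O ≈ 1160 kg O₂/d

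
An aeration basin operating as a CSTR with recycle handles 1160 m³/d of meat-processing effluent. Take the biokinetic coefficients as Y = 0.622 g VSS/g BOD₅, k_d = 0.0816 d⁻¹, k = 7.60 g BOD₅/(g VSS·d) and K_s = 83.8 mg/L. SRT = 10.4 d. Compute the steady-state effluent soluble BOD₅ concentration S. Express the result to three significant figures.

Effluent substrate depends only on kinetics and SRT: S = K_s(1 + k_d θ_c) / [θ_c(Yk − k_d) − 1] = 83.8 × (1 + 0.0816 × 10.4) / [10.4 × (0.622 × 7.60 − 0.0816) − 1] = 154.9 / 47.31 = 3.274 mg/L.

S ≈ 3.27 mg/L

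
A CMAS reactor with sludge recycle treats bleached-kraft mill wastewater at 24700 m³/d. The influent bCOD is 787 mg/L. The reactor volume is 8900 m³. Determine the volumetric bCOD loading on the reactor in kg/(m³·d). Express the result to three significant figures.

L_v ≈ 2.18 kg bCOD/(m³·d)

Volumetric loading L_v = Q·S₀ / V = 24700 × 787 g/m³ / 8900 m³ = 2184 g/(m³·d) = 2.184 kg bCOD/(m³·d).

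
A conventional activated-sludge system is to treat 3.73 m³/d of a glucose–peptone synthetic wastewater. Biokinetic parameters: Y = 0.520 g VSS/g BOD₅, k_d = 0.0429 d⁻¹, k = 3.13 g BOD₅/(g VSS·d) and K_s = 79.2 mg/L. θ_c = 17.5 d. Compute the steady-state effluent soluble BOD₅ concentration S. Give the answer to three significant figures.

S ≈ 5.19 mg/L

Effluent substrate depends only on kinetics and SRT: S = K_s(1 + k_d θ_c) / [θ_c(Yk − k_d) − 1] = 79.2 × (1 + 0.0429 × 17.5) / [17.5 × (0.520 × 3.13 − 0.0429) − 1] = 138.7 / 26.73 = 5.187 mg/L.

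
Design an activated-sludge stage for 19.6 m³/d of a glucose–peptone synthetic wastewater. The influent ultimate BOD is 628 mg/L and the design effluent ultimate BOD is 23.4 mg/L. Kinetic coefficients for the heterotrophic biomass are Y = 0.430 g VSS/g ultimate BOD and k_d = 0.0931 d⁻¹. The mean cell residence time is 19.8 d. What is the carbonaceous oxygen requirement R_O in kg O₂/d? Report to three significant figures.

Correct the yield for decay: Y_obs = Y/(1 + k_d θ_c) = 0.430 / (1 + 0.0931 × 19.8) = 0.430 / 2.843 = 0.1512.
Q·(S₀ − S) = 19.6 × (628 − 23.4) × 10⁻³ = 11.85 kg/d removed.
Biomass synthesised: P_X = Y_obs × 11.85 = 1.792 kg VSS/d.
Carbonaceous O₂ demand = substrate oxidised − cell-mass equivalent = 11.85 − 1.42 × 1.792 = 9.305 kg O₂/d.

R_O ≈ 9.31 kg O₂/d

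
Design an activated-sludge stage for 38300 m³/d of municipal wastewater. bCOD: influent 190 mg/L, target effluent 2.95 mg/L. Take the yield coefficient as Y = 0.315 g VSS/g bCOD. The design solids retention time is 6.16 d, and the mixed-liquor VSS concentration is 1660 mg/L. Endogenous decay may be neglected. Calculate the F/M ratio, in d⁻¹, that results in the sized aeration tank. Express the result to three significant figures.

Biomass mass balance (decay neglected): V·X = Y·Q·(S₀ − S)·θ_c, so V = 0.315 × 38300 × (190 − 2.95) × 6.16 / 1660 = 8374 m³.
Food-to-microorganism ratio F/M = Q S₀ / (V X) = 38300 × 190 / (8374 × 1660) = 0.5235 d⁻¹.

F/M ≈ 0.523 d⁻¹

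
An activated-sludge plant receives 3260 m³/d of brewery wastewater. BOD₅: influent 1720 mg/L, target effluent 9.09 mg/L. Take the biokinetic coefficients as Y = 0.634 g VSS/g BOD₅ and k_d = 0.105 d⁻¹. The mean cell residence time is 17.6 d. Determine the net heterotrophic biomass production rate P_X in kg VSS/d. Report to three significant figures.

Y_obs = Y / (1 + k_d θ_c) = 0.634 / (1 + 0.105 × 17.6) = 0.634 / 2.848 = 0.2226.
Substrate removed = Q·(S₀ − S) = 3260 m³/d × (1720 − 9.09) g/m³ = 5.58×10^6 g/d = 5578 kg/d.
P_X = Y_obs · Q(S₀ − S) = 0.2226 × 5578 = 1242 kg VSS/d.

P_X ≈ 1240 kg VSS/d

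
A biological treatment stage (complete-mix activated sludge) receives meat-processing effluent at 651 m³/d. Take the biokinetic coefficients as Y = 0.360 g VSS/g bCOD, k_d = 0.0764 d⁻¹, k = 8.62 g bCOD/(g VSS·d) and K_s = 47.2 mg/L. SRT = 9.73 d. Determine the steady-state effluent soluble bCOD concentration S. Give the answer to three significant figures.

S ≈ 2.89 mg/L

For a completely mixed reactor with recycle the Lawrence–McCarty relation gives S = K_s·(1 + k_d·θ_c) / [θ_c·(Y·k − k_d) − 1] = 47.2 × (1 + 0.0764 × 9.73) / [9.73 × (0.360 × 8.62 − 0.0764) − 1] = 82.29 / 28.45 = 2.892 mg/L.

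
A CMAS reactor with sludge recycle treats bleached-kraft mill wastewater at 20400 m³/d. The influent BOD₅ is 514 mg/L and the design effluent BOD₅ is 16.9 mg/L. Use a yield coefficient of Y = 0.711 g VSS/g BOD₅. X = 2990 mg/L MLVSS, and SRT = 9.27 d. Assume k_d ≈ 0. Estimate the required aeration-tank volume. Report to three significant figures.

With k_d = 0 the design equation reduces to V = Y Q (S₀−S) θ_c / X = 0.711 × 20400 × (514 − 16.9) × 9.27 / 2990 = 22354 m³.

V ≈ 22400 m³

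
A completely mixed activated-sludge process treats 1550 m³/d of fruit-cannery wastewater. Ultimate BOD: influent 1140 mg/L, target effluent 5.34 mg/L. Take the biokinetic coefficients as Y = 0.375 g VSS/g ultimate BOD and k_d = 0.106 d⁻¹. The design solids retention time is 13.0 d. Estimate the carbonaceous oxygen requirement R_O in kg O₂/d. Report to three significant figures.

R_O ≈ 1360 kg O₂/d

Correct the yield for decay: Y_obs = Y/(1 + k_d θ_c) = 0.375 / (1 + 0.106 × 13.0) = 0.375 / 2.378 = 0.1577.
Mass of ultimate BOD removed per day: Q(S₀ − S) = 1550 × 1135 g/m³ = 1759 kg/d.
Net sludge production P_X = 0.1577 × 1759 = 277.3 kg VSS/d.
R_O = Q·ΔS − 1.42 P_X = 1759 − 393.8 = 1365 kg O₂/d.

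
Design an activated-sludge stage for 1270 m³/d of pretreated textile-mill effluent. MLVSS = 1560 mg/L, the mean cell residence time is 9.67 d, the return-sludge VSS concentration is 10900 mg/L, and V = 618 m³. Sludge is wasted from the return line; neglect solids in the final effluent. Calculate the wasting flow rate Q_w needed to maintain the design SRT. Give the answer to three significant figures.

Q_w ≈ 9.15 m³/d

Wasting from the return line (neglecting effluent solids): Q_w = V·X / (θ_c·X_r) = 618.0 × 1560 / (9.67 × 10900) = 9.147 m³/d.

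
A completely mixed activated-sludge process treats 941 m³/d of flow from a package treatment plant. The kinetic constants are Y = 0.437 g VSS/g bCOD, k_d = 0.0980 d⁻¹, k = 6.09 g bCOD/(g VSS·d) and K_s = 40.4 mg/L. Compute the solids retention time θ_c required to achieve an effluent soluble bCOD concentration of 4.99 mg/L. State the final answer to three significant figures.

θ_c ≈ 5.14 d

From 1/θ_c = Y·k·S/(K_s + S) − k_d: Y·k·S/(K_s+S) = 0.437 × 6.09 × 4.99 / (40.4 + 4.99) = 0.2926 d⁻¹.
1/θ_c = 0.2926 − 0.0980 = 0.1946 d⁻¹, so θ_c = 5.139 d.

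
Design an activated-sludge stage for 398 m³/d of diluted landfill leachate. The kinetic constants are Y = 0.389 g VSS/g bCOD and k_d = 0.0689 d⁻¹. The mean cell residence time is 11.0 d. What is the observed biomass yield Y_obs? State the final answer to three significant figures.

Y_obs ≈ 0.221 g VSS/g bCOD

Observed yield with endogenous decay: Y_obs = Y / (1 + k_d·θ_c) = 0.389 / (1 + 0.0689 × 11.0) = 0.389 / 1.758 = 0.2213 g VSS/g bCOD.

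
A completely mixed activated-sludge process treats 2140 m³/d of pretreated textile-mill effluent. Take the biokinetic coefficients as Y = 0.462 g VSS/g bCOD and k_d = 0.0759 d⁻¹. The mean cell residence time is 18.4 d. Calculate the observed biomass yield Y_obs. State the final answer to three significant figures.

Y_obs ≈ 0.193 g VSS/g bCOD

Correct the yield for decay: Y_obs = Y/(1 + k_d θ_c) = 0.462 / (1 + 0.0759 × 18.4) = 0.462 / 2.397 = 0.1928.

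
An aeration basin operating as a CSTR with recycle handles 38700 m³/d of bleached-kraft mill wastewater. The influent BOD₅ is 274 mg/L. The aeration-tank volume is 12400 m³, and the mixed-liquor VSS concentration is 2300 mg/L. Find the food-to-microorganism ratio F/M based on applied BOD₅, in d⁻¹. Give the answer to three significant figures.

F/M ≈ 0.372 d⁻¹

F/M = applied load / biomass = Q·S₀/(V·X) = 38700 × 274 / (12400 × 2300) = 0.3718 d⁻¹.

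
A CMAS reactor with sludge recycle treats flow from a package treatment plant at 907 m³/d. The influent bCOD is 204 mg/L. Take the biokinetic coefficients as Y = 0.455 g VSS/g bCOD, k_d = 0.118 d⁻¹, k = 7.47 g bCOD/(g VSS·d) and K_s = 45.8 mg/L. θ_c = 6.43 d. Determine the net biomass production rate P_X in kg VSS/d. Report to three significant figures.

For a completely mixed reactor with recycle the Lawrence–McCarty relation gives S = K_s·(1 + k_d·θ_c) / [θ_c·(Y·k − k_d) − 1] = 45.8 × (1 + 0.118 × 6.43) / [6.43 × (0.455 × 7.47 − 0.118) − 1] = 80.55 / 20.10 = 4.008 mg/L.
Observed yield with endogenous decay: Y_obs = Y / (1 + k_d·θ_c) = 0.455 / (1 + 0.118 × 6.43) = 0.455 / 1.759 = 0.2587 g VSS/g bCOD.
Q·(S₀ − S) = 907 × (204 − 4.01) × 10⁻³ = 181.4 kg/d removed.
Net biomass production P_X = Y_obs × Q·(S₀ − S) = 0.2587 × 181.4 = 46.93 kg VSS/d.

P_X ≈ 46.9 kg VSS/d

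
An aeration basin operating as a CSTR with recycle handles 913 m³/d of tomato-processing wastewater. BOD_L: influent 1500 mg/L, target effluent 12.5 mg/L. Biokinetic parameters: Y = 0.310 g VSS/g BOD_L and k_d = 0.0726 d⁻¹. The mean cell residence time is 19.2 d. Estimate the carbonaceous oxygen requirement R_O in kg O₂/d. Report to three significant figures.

R_O ≈ 1110 kg O₂/d

Observed yield with endogenous decay: Y_obs = Y / (1 + k_d·θ_c) = 0.310 / (1 + 0.0726 × 19.2) = 0.310 / 2.394 = 0.1295 g VSS/g BOD_L.
Q·(S₀ − S) = 913 × (1500 − 12.5) × 10⁻³ = 1358 kg/d removed.
Biomass synthesised: P_X = Y_obs × 1358 = 175.9 kg VSS/d.
R_O = Q·(S₀ − S) − 1.42·P_X = 1358 − 1.42 × 175.9 = 1108 kg O₂/d.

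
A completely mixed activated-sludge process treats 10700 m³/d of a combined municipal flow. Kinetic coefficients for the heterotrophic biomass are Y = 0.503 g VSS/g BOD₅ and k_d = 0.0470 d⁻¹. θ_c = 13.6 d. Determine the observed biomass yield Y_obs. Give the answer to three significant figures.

Observed yield with endogenous decay: Y_obs = Y / (1 + k_d·θ_c) = 0.503 / (1 + 0.0470 × 13.6) = 0.503 / 1.639 = 0.3069 g VSS/g BOD₅.

Y_obs ≈ 0.307 g VSS/g BOD₅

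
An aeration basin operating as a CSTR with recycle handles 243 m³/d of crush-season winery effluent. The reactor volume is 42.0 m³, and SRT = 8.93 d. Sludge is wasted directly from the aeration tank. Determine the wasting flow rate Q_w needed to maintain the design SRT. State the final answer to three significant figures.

With mixed-liquor wasting, θ_c = V/Q_w, so Q_w = V/θ_c = 42.00/8.93 = 4.703 m³/d.

Q_w ≈ 4.70 m³/d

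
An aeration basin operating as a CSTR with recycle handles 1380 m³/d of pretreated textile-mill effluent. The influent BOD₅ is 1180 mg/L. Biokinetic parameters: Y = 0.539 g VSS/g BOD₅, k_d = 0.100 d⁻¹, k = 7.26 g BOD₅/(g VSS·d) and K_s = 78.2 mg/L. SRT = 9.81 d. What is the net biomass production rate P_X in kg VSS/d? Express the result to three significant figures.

For a completely mixed reactor with recycle the Lawrence–McCarty relation gives S = K_s·(1 + k_d·θ_c) / [θ_c·(Y·k − k_d) − 1] = 78.2 × (1 + 0.100 × 9.81) / [9.81 × (0.539 × 7.26 − 0.100) − 1] = 154.9 / 36.41 = 4.255 mg/L.
Y_obs = Y / (1 + k_d θ_c) = 0.539 / (1 + 0.100 × 9.81) = 0.539 / 1.981 = 0.2721.
Substrate removed = Q·(S₀ − S) = 1380 m³/d × (1180 − 4.26) g/m³ = 1.62×10^6 g/d = 1623 kg/d.
So the net sludge growth is P_X = 0.2721 × 1623 = 441.5 kg VSS/d.

P_X ≈ 441 kg VSS/d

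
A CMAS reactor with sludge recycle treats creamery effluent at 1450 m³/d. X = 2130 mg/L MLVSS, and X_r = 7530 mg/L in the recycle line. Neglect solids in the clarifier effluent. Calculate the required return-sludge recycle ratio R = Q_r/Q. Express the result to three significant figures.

R ≈ 0.394

R = Q_r/Q = X/(X_r − X) = 2130 / (7530 − 2130) = 0.3944.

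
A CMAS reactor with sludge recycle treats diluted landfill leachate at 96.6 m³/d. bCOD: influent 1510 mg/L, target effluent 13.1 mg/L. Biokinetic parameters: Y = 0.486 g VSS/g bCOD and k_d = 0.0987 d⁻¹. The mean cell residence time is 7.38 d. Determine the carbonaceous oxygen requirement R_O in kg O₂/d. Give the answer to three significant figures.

R_O ≈ 86.9 kg O₂/d

Correct the yield for decay: Y_obs = Y/(1 + k_d θ_c) = 0.486 / (1 + 0.0987 × 7.38) = 0.486 / 1.728 = 0.2812.
ΔS = 1510 − 13.1 = 1497 mg/L, so the substrate removal rate is 96.6 × 1497/1000 = 144.6 kg bCOD/d.
P_X = Y_obs·Q·(S₀ − S) = 0.2812 × 144.6 = 40.66 kg VSS/d.
R_O = Q·ΔS − 1.42 P_X = 144.6 − 57.74 = 86.86 kg O₂/d.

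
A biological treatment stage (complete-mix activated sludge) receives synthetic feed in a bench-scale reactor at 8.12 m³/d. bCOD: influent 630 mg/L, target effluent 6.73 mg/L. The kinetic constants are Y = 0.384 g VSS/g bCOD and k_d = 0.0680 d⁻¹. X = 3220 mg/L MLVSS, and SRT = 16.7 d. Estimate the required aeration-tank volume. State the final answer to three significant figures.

Steady-state biomass mass balance: V·X·(1 + k_d·θ_c) = Y·Q·(S₀ − S)·θ_c, so V = 0.384 × 8.12 × (630 − 6.73) × 16.7 / [3220 × (1 + 0.0680 × 16.7)] = 3.25×10^4 / 6877 = 4.720 m³.

V ≈ 4.72 m³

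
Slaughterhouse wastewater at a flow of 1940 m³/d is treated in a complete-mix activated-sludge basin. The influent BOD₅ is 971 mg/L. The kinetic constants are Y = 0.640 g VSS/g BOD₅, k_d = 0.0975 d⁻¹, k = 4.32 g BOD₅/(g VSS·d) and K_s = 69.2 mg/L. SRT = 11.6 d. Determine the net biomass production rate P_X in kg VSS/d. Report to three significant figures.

From the Monod/SRT balance for a CMAS, S = K_s·(1+k_d θ_c)/[θ_c·(Y k − k_d) − 1] = 69.2 × (1 + 0.0975 × 11.6) / [11.6 × (0.640 × 4.32 − 0.0975) − 1] = 147.5 / 29.94 = 4.925 mg/L.
Correct the yield for decay: Y_obs = Y/(1 + k_d θ_c) = 0.640 / (1 + 0.0975 × 11.6) = 0.640 / 2.131 = 0.3003.
Q·(S₀ − S) = 1940 × (971 − 4.93) × 10⁻³ = 1874 kg/d removed.
Biomass produced: P_X = Y_obs·Q·ΔS = 0.3003 × 1874 ≈ 562.9 kg VSS/d.

P_X ≈ 563 kg VSS/d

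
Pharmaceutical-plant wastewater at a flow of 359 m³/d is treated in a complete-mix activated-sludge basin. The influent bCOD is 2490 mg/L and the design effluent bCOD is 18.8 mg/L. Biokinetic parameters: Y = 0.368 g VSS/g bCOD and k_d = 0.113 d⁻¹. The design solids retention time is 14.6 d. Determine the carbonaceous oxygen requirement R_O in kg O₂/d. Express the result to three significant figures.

R_O ≈ 712 kg O₂/d

Observed yield with endogenous decay: Y_obs = Y / (1 + k_d·θ_c) = 0.368 / (1 + 0.113 × 14.6) = 0.368 / 2.650 = 0.1389 g VSS/g bCOD.
Mass of bCOD removed per day: Q(S₀ − S) = 359 × 2471 g/m³ = 887.2 kg/d.
Biomass synthesised: P_X = Y_obs × 887.2 = 123.2 kg VSS/d.
Carbonaceous O₂ demand = substrate oxidised − cell-mass equivalent = 887.2 − 1.42 × 123.2 = 712.2 kg O₂/d.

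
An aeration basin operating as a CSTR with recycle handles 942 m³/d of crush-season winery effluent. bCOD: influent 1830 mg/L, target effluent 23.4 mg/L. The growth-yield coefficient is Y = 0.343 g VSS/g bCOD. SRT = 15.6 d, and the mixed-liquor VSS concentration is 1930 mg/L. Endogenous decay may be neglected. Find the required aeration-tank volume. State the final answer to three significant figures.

V ≈ 4720 m³

With k_d = 0 the design equation reduces to V = Y Q (S₀−S) θ_c / X = 0.343 × 942 × (1830 − 23.4) × 15.6 / 1930 = 4718 m³.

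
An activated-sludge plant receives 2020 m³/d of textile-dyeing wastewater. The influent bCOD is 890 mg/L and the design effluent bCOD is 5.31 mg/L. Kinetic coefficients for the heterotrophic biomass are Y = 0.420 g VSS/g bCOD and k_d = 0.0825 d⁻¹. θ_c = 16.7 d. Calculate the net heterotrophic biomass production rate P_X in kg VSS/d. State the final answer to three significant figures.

The observed yield is Y_obs = Y/(1 + k_d·θ_c) = 0.420 / (1 + 0.0825 × 16.7) = 0.420 / 2.378 = 0.1766 g VSS per g bCOD removed.
Mass of bCOD removed per day: Q(S₀ − S) = 2020 × 884.7 g/m³ = 1787 kg/d.
Biomass produced: P_X = Y_obs·Q·ΔS = 0.1766 × 1787 ≈ 315.7 kg VSS/d.

P_X ≈ 316 kg VSS/d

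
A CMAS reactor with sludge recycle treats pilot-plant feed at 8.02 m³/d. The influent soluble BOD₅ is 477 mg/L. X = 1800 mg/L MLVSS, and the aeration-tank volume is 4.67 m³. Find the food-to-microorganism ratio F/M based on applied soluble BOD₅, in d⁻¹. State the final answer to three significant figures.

F/M ≈ 0.455 d⁻¹

F/M = Q·S₀ / (V·X) = 8.02 × 477 / (4.670 × 1800) = 0.4551 g soluble BOD₅·(g VSS·d)⁻¹.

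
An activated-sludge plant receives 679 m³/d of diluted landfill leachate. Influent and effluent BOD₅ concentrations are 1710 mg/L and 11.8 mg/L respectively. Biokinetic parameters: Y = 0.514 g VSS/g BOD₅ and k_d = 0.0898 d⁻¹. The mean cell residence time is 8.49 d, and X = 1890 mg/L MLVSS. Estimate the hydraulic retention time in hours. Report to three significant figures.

τ ≈ 53.4 h

From the SRT design equation V = Y Q (S₀−S) θ_c / [X (1 + k_d θ_c)] = 0.514 × 679 × (1710 − 11.8) × 8.49 / [1890 × (1 + 0.0898 × 8.49)] = 5.03×10^6 / 3331 = 1511 m³.
HRT = V/Q = 1511 m³ / 679 m³·d⁻¹ = 2.225 d × 24 = 53.40 h.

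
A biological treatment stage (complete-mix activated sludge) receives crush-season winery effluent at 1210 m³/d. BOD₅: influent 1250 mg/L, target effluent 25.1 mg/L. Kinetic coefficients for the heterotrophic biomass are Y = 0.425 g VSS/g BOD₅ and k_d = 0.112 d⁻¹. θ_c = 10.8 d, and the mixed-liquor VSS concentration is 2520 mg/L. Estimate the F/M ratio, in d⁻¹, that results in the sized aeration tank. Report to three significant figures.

F/M ≈ 0.491 d⁻¹

Rearranging the biomass balance for a CMAS with decay, V = Y·Q·ΔS·θ_c / [X·(1+k_d θ_c)] = 0.425 × 1210 × (1250 − 25.1) × 10.8 / [2520 × (1 + 0.112 × 10.8)] = 6.8×10^6 / 5568 = 1222 m³.
F/M = applied load / biomass = Q·S₀/(V·X) = 1210 × 1250 / (1222 × 2520) = 0.4913 d⁻¹.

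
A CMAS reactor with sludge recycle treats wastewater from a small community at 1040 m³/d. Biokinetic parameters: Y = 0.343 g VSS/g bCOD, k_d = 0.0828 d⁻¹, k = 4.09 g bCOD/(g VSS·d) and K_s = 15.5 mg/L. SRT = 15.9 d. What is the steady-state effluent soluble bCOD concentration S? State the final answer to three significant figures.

S ≈ 1.80 mg/L

For a completely mixed reactor with recycle the Lawrence–McCarty relation gives S = K_s·(1 + k_d·θ_c) / [θ_c·(Y·k − k_d) − 1] = 15.5 × (1 + 0.0828 × 15.9) / [15.9 × (0.343 × 4.09 − 0.0828) − 1] = 35.91 / 19.99 = 1.796 mg/L.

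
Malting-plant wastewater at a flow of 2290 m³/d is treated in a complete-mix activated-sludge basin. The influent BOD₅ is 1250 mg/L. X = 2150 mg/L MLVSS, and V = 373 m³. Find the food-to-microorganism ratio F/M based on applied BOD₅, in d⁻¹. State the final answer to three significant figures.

F/M ≈ 3.57 d⁻¹

F/M = Q·S₀ / (V·X) = 2290 × 1250 / (373.0 × 2150) = 3.569 g BOD₅·(g VSS·d)⁻¹.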